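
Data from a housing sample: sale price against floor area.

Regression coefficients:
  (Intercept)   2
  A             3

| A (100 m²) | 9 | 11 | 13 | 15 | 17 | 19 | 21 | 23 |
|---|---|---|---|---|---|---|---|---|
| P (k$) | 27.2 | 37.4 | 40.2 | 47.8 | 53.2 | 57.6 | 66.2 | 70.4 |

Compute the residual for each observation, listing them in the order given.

-1.8, 2.4, -0.8, 0.8, 0.2, -1.4, 1.2, -0.6

A=9: P̂ = 2 + 3·9 = 29; e = 27.2 − 29 = -1.8
A=11: P̂ = 2 + 3·11 = 35; e = 37.4 − 35 = 2.4
A=13: P̂ = 2 + 3·13 = 41; e = 40.2 − 41 = -0.8
A=15: P̂ = 2 + 3·15 = 47; e = 47.8 − 47 = 0.8
A=17: P̂ = 2 + 3·17 = 53; e = 53.2 − 53 = 0.2
A=19: P̂ = 2 + 3·19 = 59; e = 57.6 − 59 = -1.4
A=21: P̂ = 2 + 3·21 = 65; e = 66.2 − 65 = 1.2
A=23: P̂ = 2 + 3·23 = 71; e = 70.4 − 71 = -0.6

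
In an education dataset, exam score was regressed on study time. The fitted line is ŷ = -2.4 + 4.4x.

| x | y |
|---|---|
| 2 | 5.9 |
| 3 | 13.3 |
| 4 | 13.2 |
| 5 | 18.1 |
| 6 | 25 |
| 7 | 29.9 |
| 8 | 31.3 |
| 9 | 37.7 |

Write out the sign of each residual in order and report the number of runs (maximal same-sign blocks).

x=2: ŷ = -2.4 + 4.4·2 = 6.4; e = 5.9 − 6.4 = -0.5
x=3: ŷ = -2.4 + 4.4·3 = 10.8; e = 13.3 − 10.8 = 2.5
x=4: ŷ = -2.4 + 4.4·4 = 15.2; e = 13.2 − 15.2 = -2
x=5: ŷ = -2.4 + 4.4·5 = 19.6; e = 18.1 − 19.6 = -1.5
x=6: ŷ = -2.4 + 4.4·6 = 24; e = 25 − 24 = 1
x=7: ŷ = -2.4 + 4.4·7 = 28.4; e = 29.9 − 28.4 = 1.5
x=8: ŷ = -2.4 + 4.4·8 = 32.8; e = 31.3 − 32.8 = -1.5
x=9: ŷ = -2.4 + 4.4·9 = 37.2; e = 37.7 − 37.2 = 0.5
Signs: − + − − + + − +
Runs: −×1, +×1, −×2, +×2, −×1, +×1 → 6

6 runs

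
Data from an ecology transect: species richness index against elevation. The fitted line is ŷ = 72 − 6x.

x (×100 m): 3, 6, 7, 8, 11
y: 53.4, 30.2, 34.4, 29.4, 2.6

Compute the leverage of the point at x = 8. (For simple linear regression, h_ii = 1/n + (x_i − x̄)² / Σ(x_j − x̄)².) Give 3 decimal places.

h = 0.229

x̄ = (3 + 6 + 7 + 8 + 11)/5 = 7
Σ(x − x̄)² = 16 + 1 + 0 + 1 + 16 = 34
h = 1/5 + (1)²/34 = 0.2 + 0.0294118 = 0.229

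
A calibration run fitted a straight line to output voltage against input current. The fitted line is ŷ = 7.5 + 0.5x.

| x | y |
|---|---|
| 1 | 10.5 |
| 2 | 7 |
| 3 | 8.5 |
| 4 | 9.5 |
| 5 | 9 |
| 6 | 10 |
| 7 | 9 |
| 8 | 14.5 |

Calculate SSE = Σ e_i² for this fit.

SSE = 23

x=1: ŷ = 7.5 + 0.5·1 = 8; e = 10.5 − 8 = 2.5
x=2: ŷ = 7.5 + 0.5·2 = 8.5; e = 7 − 8.5 = -1.5
x=3: ŷ = 7.5 + 0.5·3 = 9; e = 8.5 − 9 = -0.5
x=4: ŷ = 7.5 + 0.5·4 = 9.5; e = 9.5 − 9.5 = 0
x=5: ŷ = 7.5 + 0.5·5 = 10; e = 9 − 10 = -1
x=6: ŷ = 7.5 + 0.5·6 = 10.5; e = 10 − 10.5 = -0.5
x=7: ŷ = 7.5 + 0.5·7 = 11; e = 9 − 11 = -2
x=8: ŷ = 7.5 + 0.5·8 = 11.5; e = 14.5 − 11.5 = 3
SSE = 6.25 + 2.25 + 0.25 + 0 + 1 + 0.25 + 4 + 9 = 23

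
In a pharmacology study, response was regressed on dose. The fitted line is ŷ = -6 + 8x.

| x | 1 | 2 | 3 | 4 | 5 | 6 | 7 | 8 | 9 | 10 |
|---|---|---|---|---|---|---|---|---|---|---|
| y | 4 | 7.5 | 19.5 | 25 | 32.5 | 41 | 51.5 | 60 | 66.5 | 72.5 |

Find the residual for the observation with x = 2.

e = -2.5

ŷ = -6 + 8·2 = 10
e = 7.5 − 10 = -2.5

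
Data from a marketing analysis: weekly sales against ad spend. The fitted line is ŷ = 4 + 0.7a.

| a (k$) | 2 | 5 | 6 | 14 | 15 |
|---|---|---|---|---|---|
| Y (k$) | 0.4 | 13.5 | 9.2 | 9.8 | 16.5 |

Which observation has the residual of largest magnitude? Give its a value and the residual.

a=2: ŷ = 4 + 0.7·2 = 5.4; r = 0.4 − 5.4 = -5
a=5: ŷ = 4 + 0.7·5 = 7.5; r = 13.5 − 7.5 = 6
a=6: ŷ = 4 + 0.7·6 = 8.2; r = 9.2 − 8.2 = 1
a=14: ŷ = 4 + 0.7·14 = 13.8; r = 9.8 − 13.8 = -4
a=15: ŷ = 4 + 0.7·15 = 14.5; r = 16.5 − 14.5 = 2
Largest |r| is 6 at a = 5, residual 6.

a = 5, r = 6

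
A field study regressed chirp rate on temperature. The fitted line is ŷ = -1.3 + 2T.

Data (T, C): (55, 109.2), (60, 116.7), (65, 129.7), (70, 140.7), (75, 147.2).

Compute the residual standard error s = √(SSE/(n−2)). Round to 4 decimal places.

T=55: ŷ = -1.3 + 2·55 = 108.7; r = 109.2 − 108.7 = 0.5
T=60: ŷ = -1.3 + 2·60 = 118.7; r = 116.7 − 118.7 = -2
T=65: ŷ = -1.3 + 2·65 = 128.7; r = 129.7 − 128.7 = 1
T=70: ŷ = -1.3 + 2·70 = 138.7; r = 140.7 − 138.7 = 2
T=75: ŷ = -1.3 + 2·75 = 148.7; r = 147.2 − 148.7 = -1.5
SSE = 0.25 + 4 + 1 + 4 + 2.25 = 11.5
s = √(11.5/3) = √3.83333 ≈ 1.9579

s = 1.9579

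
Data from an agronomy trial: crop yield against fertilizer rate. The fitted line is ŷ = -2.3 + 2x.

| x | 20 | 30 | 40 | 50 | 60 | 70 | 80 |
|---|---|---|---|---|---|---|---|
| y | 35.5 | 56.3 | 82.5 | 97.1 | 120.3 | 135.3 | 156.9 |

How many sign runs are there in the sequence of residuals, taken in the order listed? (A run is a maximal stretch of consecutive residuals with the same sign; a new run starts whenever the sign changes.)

x=20: ŷ = -2.3 + 2·20 = 37.7; e = 35.5 − 37.7 = -2.2
x=30: ŷ = -2.3 + 2·30 = 57.7; e = 56.3 − 57.7 = -1.4
x=40: ŷ = -2.3 + 2·40 = 77.7; e = 82.5 − 77.7 = 4.8
x=50: ŷ = -2.3 + 2·50 = 97.7; e = 97.1 − 97.7 = -0.6
x=60: ŷ = -2.3 + 2·60 = 117.7; e = 120.3 − 117.7 = 2.6
x=70: ŷ = -2.3 + 2·70 = 137.7; e = 135.3 − 137.7 = -2.4
x=80: ŷ = -2.3 + 2·80 = 157.7; e = 156.9 − 157.7 = -0.8
Signs: − − + − + − −
Runs: −×2, +×1, −×1, +×1, −×2 → 5

5 runs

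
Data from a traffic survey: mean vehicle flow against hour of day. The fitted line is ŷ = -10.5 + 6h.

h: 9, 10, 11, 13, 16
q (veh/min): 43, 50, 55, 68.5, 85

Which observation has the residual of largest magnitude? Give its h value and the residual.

h=9: ŷ = -10.5 + 6·9 = 43.5; e = 43 − 43.5 = -0.5
h=10: ŷ = -10.5 + 6·10 = 49.5; e = 50 − 49.5 = 0.5
h=11: ŷ = -10.5 + 6·11 = 55.5; e = 55 − 55.5 = -0.5
h=13: ŷ = -10.5 + 6·13 = 67.5; e = 68.5 − 67.5 = 1
h=16: ŷ = -10.5 + 6·16 = 85.5; e = 85 − 85.5 = -0.5
Largest |e| is 1 at h = 13, residual 1.

h = 13, e = 1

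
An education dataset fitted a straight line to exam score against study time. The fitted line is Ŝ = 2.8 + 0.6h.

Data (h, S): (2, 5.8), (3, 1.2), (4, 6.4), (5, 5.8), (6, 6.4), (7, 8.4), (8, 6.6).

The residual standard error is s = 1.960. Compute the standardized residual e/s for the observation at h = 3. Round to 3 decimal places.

-1.735

Ŝ = 2.8 + 0.6·3 = 4.6
e = 1.2 − 4.6 = -3.4
e/s = -3.4 / 1.960 = -1.735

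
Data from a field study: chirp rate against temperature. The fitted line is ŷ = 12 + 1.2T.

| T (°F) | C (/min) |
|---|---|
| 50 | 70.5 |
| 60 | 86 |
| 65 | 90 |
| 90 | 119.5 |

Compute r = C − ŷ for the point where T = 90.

r = -0.5

ŷ = 12 + 1.2·90 = 120
r = 119.5 − 120 = -0.5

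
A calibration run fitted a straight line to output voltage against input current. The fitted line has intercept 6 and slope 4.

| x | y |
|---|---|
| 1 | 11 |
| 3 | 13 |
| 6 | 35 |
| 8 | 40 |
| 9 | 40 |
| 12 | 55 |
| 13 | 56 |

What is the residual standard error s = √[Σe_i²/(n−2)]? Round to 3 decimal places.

x=1: ŷ = 6 + 4·1 = 10; e = 11 − 10 = 1
x=3: ŷ = 6 + 4·3 = 18; e = 13 − 18 = -5
x=6: ŷ = 6 + 4·6 = 30; e = 35 − 30 = 5
x=8: ŷ = 6 + 4·8 = 38; e = 40 − 38 = 2
x=9: ŷ = 6 + 4·9 = 42; e = 40 − 42 = -2
x=12: ŷ = 6 + 4·12 = 54; e = 55 − 54 = 1
x=13: ŷ = 6 + 4·13 = 58; e = 56 − 58 = -2
SSE = 1 + 25 + 25 + 4 + 4 + 1 + 4 = 64
s = √(64/5) = √12.8 ≈ 3.578

s = 3.578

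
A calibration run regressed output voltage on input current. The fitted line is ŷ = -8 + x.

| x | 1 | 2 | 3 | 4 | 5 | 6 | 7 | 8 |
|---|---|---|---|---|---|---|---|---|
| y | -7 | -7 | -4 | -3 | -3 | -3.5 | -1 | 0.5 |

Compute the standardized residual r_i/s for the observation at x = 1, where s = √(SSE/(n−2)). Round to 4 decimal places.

x=1: ŷ = -8 + 1 = -7; r = -7 − (-7) = 0
x=2: ŷ = -8 + 2 = -6; r = -7 − (-6) = -1
x=3: ŷ = -8 + 3 = -5; r = -4 − (-5) = 1
x=4: ŷ = -8 + 4 = -4; r = -3 − (-4) = 1
x=5: ŷ = -8 + 5 = -3; r = -3 − (-3) = 0
x=6: ŷ = -8 + 6 = -2; r = -3.5 − (-2) = -1.5
x=7: ŷ = -8 + 7 = -1; r = -1 − (-1) = 0
x=8: ŷ = -8 + 8 = 0; r = 0.5 − 0 = 0.5
SSE = 0 + 1 + 1 + 1 + 0 + 2.25 + 0 + 0.25 = 5.5
s = √(5.5/6) = 0.957427
r/s = 0 / 0.957427 = 0.0000

0.0000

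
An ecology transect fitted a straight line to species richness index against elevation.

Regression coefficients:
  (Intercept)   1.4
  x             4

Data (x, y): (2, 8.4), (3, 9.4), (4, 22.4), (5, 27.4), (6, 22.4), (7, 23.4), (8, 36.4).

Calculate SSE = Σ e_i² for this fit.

x=2: ŷ = 1.4 + 4·2 = 9.4; e = 8.4 − 9.4 = -1
x=3: ŷ = 1.4 + 4·3 = 13.4; e = 9.4 − 13.4 = -4
x=4: ŷ = 1.4 + 4·4 = 17.4; e = 22.4 − 17.4 = 5
x=5: ŷ = 1.4 + 4·5 = 21.4; e = 27.4 − 21.4 = 6
x=6: ŷ = 1.4 + 4·6 = 25.4; e = 22.4 − 25.4 = -3
x=7: ŷ = 1.4 + 4·7 = 29.4; e = 23.4 − 29.4 = -6
x=8: ŷ = 1.4 + 4·8 = 33.4; e = 36.4 − 33.4 = 3
SSE = 1 + 16 + 25 + 36 + 9 + 36 + 9 = 132

SSE = 132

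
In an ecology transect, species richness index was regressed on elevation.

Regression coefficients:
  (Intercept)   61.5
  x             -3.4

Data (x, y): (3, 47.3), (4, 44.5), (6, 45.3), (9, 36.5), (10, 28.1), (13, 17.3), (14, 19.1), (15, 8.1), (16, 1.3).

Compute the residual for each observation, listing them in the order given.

x=3: ŷ = 61.5 − 3.4·3 = 51.3; e = 47.3 − 51.3 = -4
x=4: ŷ = 61.5 − 3.4·4 = 47.9; e = 44.5 − 47.9 = -3.4
x=6: ŷ = 61.5 − 3.4·6 = 41.1; e = 45.3 − 41.1 = 4.2
x=9: ŷ = 61.5 − 3.4·9 = 30.9; e = 36.5 − 30.9 = 5.6
x=10: ŷ = 61.5 − 3.4·10 = 27.5; e = 28.1 − 27.5 = 0.6
x=13: ŷ = 61.5 − 3.4·13 = 17.3; e = 17.3 − 17.3 = 0
x=14: ŷ = 61.5 − 3.4·14 = 13.9; e = 19.1 − 13.9 = 5.2
x=15: ŷ = 61.5 − 3.4·15 = 10.5; e = 8.1 − 10.5 = -2.4
x=16: ŷ = 61.5 − 3.4·16 = 7.1; e = 1.3 − 7.1 = -5.8

-4, -3.4, 4.2, 5.6, 0.6, 0, 5.2, -2.4, -5.8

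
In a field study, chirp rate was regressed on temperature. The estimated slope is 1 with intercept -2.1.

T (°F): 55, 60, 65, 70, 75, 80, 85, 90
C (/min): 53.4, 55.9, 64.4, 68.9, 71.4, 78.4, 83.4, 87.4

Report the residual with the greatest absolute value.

r = -2

T=55: ŷ = -2.1 + 55 = 52.9; r = 53.4 − 52.9 = 0.5
T=60: ŷ = -2.1 + 60 = 57.9; r = 55.9 − 57.9 = -2
T=65: ŷ = -2.1 + 65 = 62.9; r = 64.4 − 62.9 = 1.5
T=70: ŷ = -2.1 + 70 = 67.9; r = 68.9 − 67.9 = 1
T=75: ŷ = -2.1 + 75 = 72.9; r = 71.4 − 72.9 = -1.5
T=80: ŷ = -2.1 + 80 = 77.9; r = 78.4 − 77.9 = 0.5
T=85: ŷ = -2.1 + 85 = 82.9; r = 83.4 − 82.9 = 0.5
T=90: ŷ = -2.1 + 90 = 87.9; r = 87.4 − 87.9 = -0.5
Largest |r| is 2 at T = 60, residual -2.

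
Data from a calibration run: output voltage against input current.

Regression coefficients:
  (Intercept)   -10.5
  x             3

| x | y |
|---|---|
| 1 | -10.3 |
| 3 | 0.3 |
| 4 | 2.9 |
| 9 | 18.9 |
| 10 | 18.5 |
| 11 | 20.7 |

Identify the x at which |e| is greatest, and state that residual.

x = 1, e = -2.8

x=1: ŷ = -10.5 + 3·1 = -7.5; e = -10.3 − (-7.5) = -2.8
x=3: ŷ = -10.5 + 3·3 = -1.5; e = 0.3 − (-1.5) = 1.8
x=4: ŷ = -10.5 + 3·4 = 1.5; e = 2.9 − 1.5 = 1.4
x=9: ŷ = -10.5 + 3·9 = 16.5; e = 18.9 − 16.5 = 2.4
x=10: ŷ = -10.5 + 3·10 = 19.5; e = 18.5 − 19.5 = -1
x=11: ŷ = -10.5 + 3·11 = 22.5; e = 20.7 − 22.5 = -1.8
Largest |e| is 2.8 at x = 1, residual -2.8.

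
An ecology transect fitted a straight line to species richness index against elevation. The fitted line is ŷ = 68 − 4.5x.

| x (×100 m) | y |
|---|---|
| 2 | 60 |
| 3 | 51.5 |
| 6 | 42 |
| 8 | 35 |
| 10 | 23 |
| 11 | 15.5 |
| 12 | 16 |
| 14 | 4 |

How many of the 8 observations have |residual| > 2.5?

x=2: ŷ = 68 − 4.5·2 = 59; r = 60 − 59 = 1
x=3: ŷ = 68 − 4.5·3 = 54.5; r = 51.5 − 54.5 = -3
x=6: ŷ = 68 − 4.5·6 = 41; r = 42 − 41 = 1
x=8: ŷ = 68 − 4.5·8 = 32; r = 35 − 32 = 3
x=10: ŷ = 68 − 4.5·10 = 23; r = 23 − 23 = 0
x=11: ŷ = 68 − 4.5·11 = 18.5; r = 15.5 − 18.5 = -3
x=12: ŷ = 68 − 4.5·12 = 14; r = 16 − 14 = 2
x=14: ŷ = 68 − 4.5·14 = 5; r = 4 − 5 = -1
|r| > 2.5: x=3 (|r|=3), x=8 (|r|=3), x=11 (|r|=3) → 3

3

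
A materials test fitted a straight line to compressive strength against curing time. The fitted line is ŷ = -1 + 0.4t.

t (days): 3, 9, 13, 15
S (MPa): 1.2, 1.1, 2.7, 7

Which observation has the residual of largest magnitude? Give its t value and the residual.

t=3: ŷ = -1 + 0.4·3 = 0.2; e = 1.2 − 0.2 = 1
t=9: ŷ = -1 + 0.4·9 = 2.6; e = 1.1 − 2.6 = -1.5
t=13: ŷ = -1 + 0.4·13 = 4.2; e = 2.7 − 4.2 = -1.5
t=15: ŷ = -1 + 0.4·15 = 5; e = 7 − 5 = 2
Largest |e| is 2 at t = 15, residual 2.

t = 15, e = 2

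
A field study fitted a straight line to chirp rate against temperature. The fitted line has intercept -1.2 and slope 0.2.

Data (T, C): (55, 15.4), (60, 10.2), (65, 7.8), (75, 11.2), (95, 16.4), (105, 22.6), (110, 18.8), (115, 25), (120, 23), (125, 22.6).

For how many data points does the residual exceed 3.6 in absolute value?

T=55: ŷ = -1.2 + 0.2·55 = 9.8; e = 15.4 − 9.8 = 5.6
T=60: ŷ = -1.2 + 0.2·60 = 10.8; e = 10.2 − 10.8 = -0.6
T=65: ŷ = -1.2 + 0.2·65 = 11.8; e = 7.8 − 11.8 = -4
T=75: ŷ = -1.2 + 0.2·75 = 13.8; e = 11.2 − 13.8 = -2.6
T=95: ŷ = -1.2 + 0.2·95 = 17.8; e = 16.4 − 17.8 = -1.4
T=105: ŷ = -1.2 + 0.2·105 = 19.8; e = 22.6 − 19.8 = 2.8
T=110: ŷ = -1.2 + 0.2·110 = 20.8; e = 18.8 − 20.8 = -2
T=115: ŷ = -1.2 + 0.2·115 = 21.8; e = 25 − 21.8 = 3.2
T=120: ŷ = -1.2 + 0.2·120 = 22.8; e = 23 − 22.8 = 0.2
T=125: ŷ = -1.2 + 0.2·125 = 23.8; e = 22.6 − 23.8 = -1.2
|e| > 3.6: T=55 (|e|=5.6), T=65 (|e|=4) → 2

2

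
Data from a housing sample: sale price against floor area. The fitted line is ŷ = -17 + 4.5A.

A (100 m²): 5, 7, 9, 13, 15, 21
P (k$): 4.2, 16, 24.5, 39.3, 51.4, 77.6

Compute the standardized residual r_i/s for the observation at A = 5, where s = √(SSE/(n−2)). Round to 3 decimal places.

-0.799

A=5: ŷ = -17 + 4.5·5 = 5.5; r = 4.2 − 5.5 = -1.3
A=7: ŷ = -17 + 4.5·7 = 14.5; r = 16 − 14.5 = 1.5
A=9: ŷ = -17 + 4.5·9 = 23.5; r = 24.5 − 23.5 = 1
A=13: ŷ = -17 + 4.5·13 = 41.5; r = 39.3 − 41.5 = -2.2
A=15: ŷ = -17 + 4.5·15 = 50.5; r = 51.4 − 50.5 = 0.9
A=21: ŷ = -17 + 4.5·21 = 77.5; r = 77.6 − 77.5 = 0.1
SSE = 1.69 + 2.25 + 1 + 4.84 + 0.81 + 0.01 = 10.6
s = √(10.6/4) = 1.62788
r/s = -1.3 / 1.62788 = -0.799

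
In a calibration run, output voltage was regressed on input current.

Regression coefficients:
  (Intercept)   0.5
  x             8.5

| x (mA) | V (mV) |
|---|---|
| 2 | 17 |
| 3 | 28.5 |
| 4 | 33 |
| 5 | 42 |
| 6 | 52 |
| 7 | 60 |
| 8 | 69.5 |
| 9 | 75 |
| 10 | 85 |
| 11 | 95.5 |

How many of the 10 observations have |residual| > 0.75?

x=2: ŷ = 0.5 + 8.5·2 = 17.5; r = 17 − 17.5 = -0.5
x=3: ŷ = 0.5 + 8.5·3 = 26; r = 28.5 − 26 = 2.5
x=4: ŷ = 0.5 + 8.5·4 = 34.5; r = 33 − 34.5 = -1.5
x=5: ŷ = 0.5 + 8.5·5 = 43; r = 42 − 43 = -1
x=6: ŷ = 0.5 + 8.5·6 = 51.5; r = 52 − 51.5 = 0.5
x=7: ŷ = 0.5 + 8.5·7 = 60; r = 60 − 60 = 0
x=8: ŷ = 0.5 + 8.5·8 = 68.5; r = 69.5 − 68.5 = 1
x=9: ŷ = 0.5 + 8.5·9 = 77; r = 75 − 77 = -2
x=10: ŷ = 0.5 + 8.5·10 = 85.5; r = 85 − 85.5 = -0.5
x=11: ŷ = 0.5 + 8.5·11 = 94; r = 95.5 − 94 = 1.5
|r| > 0.75: x=3 (|r|=2.5), x=4 (|r|=1.5), x=5 (|r|=1), x=8 (|r|=1), x=9 (|r|=2), x=11 (|r|=1.5) → 6

6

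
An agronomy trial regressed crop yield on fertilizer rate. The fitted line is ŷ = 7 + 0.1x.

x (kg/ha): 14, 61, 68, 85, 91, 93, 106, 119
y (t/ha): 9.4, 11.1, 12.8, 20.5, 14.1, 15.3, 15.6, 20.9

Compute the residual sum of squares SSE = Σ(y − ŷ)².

x=14: ŷ = 7 + 0.1·14 = 8.4; e = 9.4 − 8.4 = 1
x=61: ŷ = 7 + 0.1·61 = 13.1; e = 11.1 − 13.1 = -2
x=68: ŷ = 7 + 0.1·68 = 13.8; e = 12.8 − 13.8 = -1
x=85: ŷ = 7 + 0.1·85 = 15.5; e = 20.5 − 15.5 = 5
x=91: ŷ = 7 + 0.1·91 = 16.1; e = 14.1 − 16.1 = -2
x=93: ŷ = 7 + 0.1·93 = 16.3; e = 15.3 − 16.3 = -1
x=106: ŷ = 7 + 0.1·106 = 17.6; e = 15.6 − 17.6 = -2
x=119: ŷ = 7 + 0.1·119 = 18.9; e = 20.9 − 18.9 = 2
SSE = 1 + 4 + 1 + 25 + 4 + 1 + 4 + 4 = 44

SSE = 44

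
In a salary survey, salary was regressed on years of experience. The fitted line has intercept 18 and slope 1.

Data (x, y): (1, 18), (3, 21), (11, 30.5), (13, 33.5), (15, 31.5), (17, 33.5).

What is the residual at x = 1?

r = -1

ŷ = 18 + 1 = 19
r = 18 − 19 = -1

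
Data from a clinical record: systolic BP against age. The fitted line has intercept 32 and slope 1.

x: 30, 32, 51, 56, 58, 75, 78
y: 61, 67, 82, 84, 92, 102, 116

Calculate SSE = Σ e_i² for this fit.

SSE = 92

x=30: ŷ = 32 + 30 = 62; e = 61 − 62 = -1
x=32: ŷ = 32 + 32 = 64; e = 67 − 64 = 3
x=51: ŷ = 32 + 51 = 83; e = 82 − 83 = -1
x=56: ŷ = 32 + 56 = 88; e = 84 − 88 = -4
x=58: ŷ = 32 + 58 = 90; e = 92 − 90 = 2
x=75: ŷ = 32 + 75 = 107; e = 102 − 107 = -5
x=78: ŷ = 32 + 78 = 110; e = 116 − 110 = 6
SSE = 1 + 9 + 1 + 16 + 4 + 25 + 36 = 92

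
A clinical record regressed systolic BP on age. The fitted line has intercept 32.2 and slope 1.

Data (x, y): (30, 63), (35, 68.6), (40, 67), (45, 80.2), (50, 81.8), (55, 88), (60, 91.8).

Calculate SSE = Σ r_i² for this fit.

SSE = 39.6

x=30: ŷ = 32.2 + 30 = 62.2; r = 63 − 62.2 = 0.8
x=35: ŷ = 32.2 + 35 = 67.2; r = 68.6 − 67.2 = 1.4
x=40: ŷ = 32.2 + 40 = 72.2; r = 67 − 72.2 = -5.2
x=45: ŷ = 32.2 + 45 = 77.2; r = 80.2 − 77.2 = 3
x=50: ŷ = 32.2 + 50 = 82.2; r = 81.8 − 82.2 = -0.4
x=55: ŷ = 32.2 + 55 = 87.2; r = 88 − 87.2 = 0.8
x=60: ŷ = 32.2 + 60 = 92.2; r = 91.8 − 92.2 = -0.4
SSE = 0.64 + 1.96 + 27.04 + 9 + 0.16 + 0.64 + 0.16 = 39.6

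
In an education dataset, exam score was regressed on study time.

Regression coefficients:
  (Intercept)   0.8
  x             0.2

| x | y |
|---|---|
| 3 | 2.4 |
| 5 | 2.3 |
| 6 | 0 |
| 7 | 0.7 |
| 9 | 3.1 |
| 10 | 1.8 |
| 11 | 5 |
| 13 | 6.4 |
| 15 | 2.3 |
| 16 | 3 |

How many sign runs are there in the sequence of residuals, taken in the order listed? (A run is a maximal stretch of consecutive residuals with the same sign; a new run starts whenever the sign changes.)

x=3: ŷ = 0.8 + 0.2·3 = 1.4; r = 2.4 − 1.4 = 1
x=5: ŷ = 0.8 + 0.2·5 = 1.8; r = 2.3 − 1.8 = 0.5
x=6: ŷ = 0.8 + 0.2·6 = 2; r = 0 − 2 = -2
x=7: ŷ = 0.8 + 0.2·7 = 2.2; r = 0.7 − 2.2 = -1.5
x=9: ŷ = 0.8 + 0.2·9 = 2.6; r = 3.1 − 2.6 = 0.5
x=10: ŷ = 0.8 + 0.2·10 = 2.8; r = 1.8 − 2.8 = -1
x=11: ŷ = 0.8 + 0.2·11 = 3; r = 5 − 3 = 2
x=13: ŷ = 0.8 + 0.2·13 = 3.4; r = 6.4 − 3.4 = 3
x=15: ŷ = 0.8 + 0.2·15 = 3.8; r = 2.3 − 3.8 = -1.5
x=16: ŷ = 0.8 + 0.2·16 = 4; r = 3 − 4 = -1
Signs: + + − − + − + + − −
Runs: +×2, −×2, +×1, −×1, +×2, −×2 → 6

6 runs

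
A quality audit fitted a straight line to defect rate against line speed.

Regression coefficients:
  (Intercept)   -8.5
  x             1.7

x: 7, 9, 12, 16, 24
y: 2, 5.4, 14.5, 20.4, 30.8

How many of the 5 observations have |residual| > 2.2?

1

x=7: ŷ = -8.5 + 1.7·7 = 3.4; e = 2 − 3.4 = -1.4
x=9: ŷ = -8.5 + 1.7·9 = 6.8; e = 5.4 − 6.8 = -1.4
x=12: ŷ = -8.5 + 1.7·12 = 11.9; e = 14.5 − 11.9 = 2.6
x=16: ŷ = -8.5 + 1.7·16 = 18.7; e = 20.4 − 18.7 = 1.7
x=24: ŷ = -8.5 + 1.7·24 = 32.3; e = 30.8 − 32.3 = -1.5
|e| > 2.2: x=12 (|e|=2.6) → 1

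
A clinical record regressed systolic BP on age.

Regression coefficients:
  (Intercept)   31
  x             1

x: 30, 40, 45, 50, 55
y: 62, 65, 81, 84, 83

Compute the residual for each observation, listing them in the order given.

1, -6, 5, 3, -3

x=30: ŷ = 31 + 30 = 61; e = 62 − 61 = 1
x=40: ŷ = 31 + 40 = 71; e = 65 − 71 = -6
x=45: ŷ = 31 + 45 = 76; e = 81 − 76 = 5
x=50: ŷ = 31 + 50 = 81; e = 84 − 81 = 3
x=55: ŷ = 31 + 55 = 86; e = 83 − 86 = -3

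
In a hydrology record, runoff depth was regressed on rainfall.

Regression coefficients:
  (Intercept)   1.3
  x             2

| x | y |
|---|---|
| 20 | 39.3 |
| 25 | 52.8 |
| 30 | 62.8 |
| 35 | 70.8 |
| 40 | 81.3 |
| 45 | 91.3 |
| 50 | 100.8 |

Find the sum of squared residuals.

SSE = 9

x=20: ŷ = 1.3 + 2·20 = 41.3; e = 39.3 − 41.3 = -2
x=25: ŷ = 1.3 + 2·25 = 51.3; e = 52.8 − 51.3 = 1.5
x=30: ŷ = 1.3 + 2·30 = 61.3; e = 62.8 − 61.3 = 1.5
x=35: ŷ = 1.3 + 2·35 = 71.3; e = 70.8 − 71.3 = -0.5
x=40: ŷ = 1.3 + 2·40 = 81.3; e = 81.3 − 81.3 = 0
x=45: ŷ = 1.3 + 2·45 = 91.3; e = 91.3 − 91.3 = 0
x=50: ŷ = 1.3 + 2·50 = 101.3; e = 100.8 − 101.3 = -0.5
SSE = 4 + 2.25 + 2.25 + 0.25 + 0 + 0 + 0.25 = 9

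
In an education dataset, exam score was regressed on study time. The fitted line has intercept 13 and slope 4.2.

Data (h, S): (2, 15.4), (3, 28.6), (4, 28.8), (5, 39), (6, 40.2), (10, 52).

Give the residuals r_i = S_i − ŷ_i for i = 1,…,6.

h=2: ŷ = 13 + 4.2·2 = 21.4; r = 15.4 − 21.4 = -6
h=3: ŷ = 13 + 4.2·3 = 25.6; r = 28.6 − 25.6 = 3
h=4: ŷ = 13 + 4.2·4 = 29.8; r = 28.8 − 29.8 = -1
h=5: ŷ = 13 + 4.2·5 = 34; r = 39 − 34 = 5
h=6: ŷ = 13 + 4.2·6 = 38.2; r = 40.2 − 38.2 = 2
h=10: ŷ = 13 + 4.2·10 = 55; r = 52 − 55 = -3

-6, 3, -1, 5, 2, -3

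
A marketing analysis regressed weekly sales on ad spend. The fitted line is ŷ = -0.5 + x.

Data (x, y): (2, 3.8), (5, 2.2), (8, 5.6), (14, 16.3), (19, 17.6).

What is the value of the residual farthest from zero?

x=2: ŷ = -0.5 + 2 = 1.5; r = 3.8 − 1.5 = 2.3
x=5: ŷ = -0.5 + 5 = 4.5; r = 2.2 − 4.5 = -2.3
x=8: ŷ = -0.5 + 8 = 7.5; r = 5.6 − 7.5 = -1.9
x=14: ŷ = -0.5 + 14 = 13.5; r = 16.3 − 13.5 = 2.8
x=19: ŷ = -0.5 + 19 = 18.5; r = 17.6 − 18.5 = -0.9
Largest |r| is 2.8 at x = 14, residual 2.8.

r = 2.8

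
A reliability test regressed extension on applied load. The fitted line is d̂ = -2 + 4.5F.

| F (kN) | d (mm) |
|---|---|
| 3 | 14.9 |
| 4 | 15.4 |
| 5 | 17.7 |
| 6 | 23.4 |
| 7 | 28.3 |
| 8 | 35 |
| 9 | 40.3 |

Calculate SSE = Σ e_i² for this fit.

F=3: d̂ = -2 + 4.5·3 = 11.5; e = 14.9 − 11.5 = 3.4
F=4: d̂ = -2 + 4.5·4 = 16; e = 15.4 − 16 = -0.6
F=5: d̂ = -2 + 4.5·5 = 20.5; e = 17.7 − 20.5 = -2.8
F=6: d̂ = -2 + 4.5·6 = 25; e = 23.4 − 25 = -1.6
F=7: d̂ = -2 + 4.5·7 = 29.5; e = 28.3 − 29.5 = -1.2
F=8: d̂ = -2 + 4.5·8 = 34; e = 35 − 34 = 1
F=9: d̂ = -2 + 4.5·9 = 38.5; e = 40.3 − 38.5 = 1.8
SSE = 11.56 + 0.36 + 7.84 + 2.56 + 1.44 + 1 + 3.24 = 28

SSE = 28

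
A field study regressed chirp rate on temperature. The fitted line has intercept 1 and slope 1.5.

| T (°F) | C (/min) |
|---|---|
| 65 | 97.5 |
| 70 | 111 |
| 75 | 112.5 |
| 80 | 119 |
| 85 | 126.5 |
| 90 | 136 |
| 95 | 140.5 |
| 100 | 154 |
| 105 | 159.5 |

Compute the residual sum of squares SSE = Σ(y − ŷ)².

T=65: Ĉ = 1 + 1.5·65 = 98.5; r = 97.5 − 98.5 = -1
T=70: Ĉ = 1 + 1.5·70 = 106; r = 111 − 106 = 5
T=75: Ĉ = 1 + 1.5·75 = 113.5; r = 112.5 − 113.5 = -1
T=80: Ĉ = 1 + 1.5·80 = 121; r = 119 − 121 = -2
T=85: Ĉ = 1 + 1.5·85 = 128.5; r = 126.5 − 128.5 = -2
T=90: Ĉ = 1 + 1.5·90 = 136; r = 136 − 136 = 0
T=95: Ĉ = 1 + 1.5·95 = 143.5; r = 140.5 − 143.5 = -3
T=100: Ĉ = 1 + 1.5·100 = 151; r = 154 − 151 = 3
T=105: Ĉ = 1 + 1.5·105 = 158.5; r = 159.5 − 158.5 = 1
SSE = 1 + 25 + 1 + 4 + 4 + 0 + 9 + 9 + 1 = 54

SSE = 54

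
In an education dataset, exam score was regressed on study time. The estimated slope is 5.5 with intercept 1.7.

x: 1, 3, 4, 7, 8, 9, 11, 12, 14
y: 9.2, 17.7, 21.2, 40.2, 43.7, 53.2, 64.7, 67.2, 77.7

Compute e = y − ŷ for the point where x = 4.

ŷ = 1.7 + 5.5·4 = 23.7
e = 21.2 − 23.7 = -2.5

e = -2.5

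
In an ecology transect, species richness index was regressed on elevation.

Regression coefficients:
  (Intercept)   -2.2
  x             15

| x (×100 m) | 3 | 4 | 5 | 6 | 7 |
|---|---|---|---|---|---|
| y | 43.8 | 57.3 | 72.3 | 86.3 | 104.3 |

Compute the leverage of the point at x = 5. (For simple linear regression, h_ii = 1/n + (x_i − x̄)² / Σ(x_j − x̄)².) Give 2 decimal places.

h = 0.20

x̄ = (3 + 4 + 5 + 6 + 7)/5 = 5
Σ(x − x̄)² = 4 + 1 + 0 + 1 + 4 = 10
h = 1/5 + (0)²/10 = 0.2 + 0 = 0.20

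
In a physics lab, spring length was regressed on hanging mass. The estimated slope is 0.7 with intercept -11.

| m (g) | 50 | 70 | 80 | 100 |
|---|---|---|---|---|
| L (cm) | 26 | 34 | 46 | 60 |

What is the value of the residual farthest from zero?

e = -4

m=50: L̂ = -11 + 0.7·50 = 24; e = 26 − 24 = 2
m=70: L̂ = -11 + 0.7·70 = 38; e = 34 − 38 = -4
m=80: L̂ = -11 + 0.7·80 = 45; e = 46 − 45 = 1
m=100: L̂ = -11 + 0.7·100 = 59; e = 60 − 59 = 1
Largest |e| is 4 at m = 70, residual -4.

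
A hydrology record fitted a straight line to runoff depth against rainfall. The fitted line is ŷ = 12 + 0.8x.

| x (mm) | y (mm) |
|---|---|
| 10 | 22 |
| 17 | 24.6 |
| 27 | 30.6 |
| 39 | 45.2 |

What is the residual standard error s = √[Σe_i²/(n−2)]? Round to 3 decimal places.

s = 3.000

x=10: ŷ = 12 + 0.8·10 = 20; e = 22 − 20 = 2
x=17: ŷ = 12 + 0.8·17 = 25.6; e = 24.6 − 25.6 = -1
x=27: ŷ = 12 + 0.8·27 = 33.6; e = 30.6 − 33.6 = -3
x=39: ŷ = 12 + 0.8·39 = 43.2; e = 45.2 − 43.2 = 2
SSE = 4 + 1 + 9 + 4 = 18
s = √(18/2) = √9 ≈ 3.000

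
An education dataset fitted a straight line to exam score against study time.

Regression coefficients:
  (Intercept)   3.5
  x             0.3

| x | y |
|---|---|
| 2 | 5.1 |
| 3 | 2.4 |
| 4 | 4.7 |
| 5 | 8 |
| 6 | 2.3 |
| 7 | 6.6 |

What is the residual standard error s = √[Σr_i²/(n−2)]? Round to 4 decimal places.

s = 2.4495

x=2: ŷ = 3.5 + 0.3·2 = 4.1; r = 5.1 − 4.1 = 1
x=3: ŷ = 3.5 + 0.3·3 = 4.4; r = 2.4 − 4.4 = -2
x=4: ŷ = 3.5 + 0.3·4 = 4.7; r = 4.7 − 4.7 = 0
x=5: ŷ = 3.5 + 0.3·5 = 5; r = 8 − 5 = 3
x=6: ŷ = 3.5 + 0.3·6 = 5.3; r = 2.3 − 5.3 = -3
x=7: ŷ = 3.5 + 0.3·7 = 5.6; r = 6.6 − 5.6 = 1
SSE = 1 + 4 + 0 + 9 + 9 + 1 = 24
s = √(24/4) = √6 ≈ 2.4495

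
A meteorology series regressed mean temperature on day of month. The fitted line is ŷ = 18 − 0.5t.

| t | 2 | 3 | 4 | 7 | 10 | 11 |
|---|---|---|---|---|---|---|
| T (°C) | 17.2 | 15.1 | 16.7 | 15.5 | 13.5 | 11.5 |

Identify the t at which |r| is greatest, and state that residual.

t = 3, r = -1.4

t=2: ŷ = 18 − 0.5·2 = 17; r = 17.2 − 17 = 0.2
t=3: ŷ = 18 − 0.5·3 = 16.5; r = 15.1 − 16.5 = -1.4
t=4: ŷ = 18 − 0.5·4 = 16; r = 16.7 − 16 = 0.7
t=7: ŷ = 18 − 0.5·7 = 14.5; r = 15.5 − 14.5 = 1
t=10: ŷ = 18 − 0.5·10 = 13; r = 13.5 − 13 = 0.5
t=11: ŷ = 18 − 0.5·11 = 12.5; r = 11.5 − 12.5 = -1
Largest |r| is 1.4 at t = 3, residual -1.4.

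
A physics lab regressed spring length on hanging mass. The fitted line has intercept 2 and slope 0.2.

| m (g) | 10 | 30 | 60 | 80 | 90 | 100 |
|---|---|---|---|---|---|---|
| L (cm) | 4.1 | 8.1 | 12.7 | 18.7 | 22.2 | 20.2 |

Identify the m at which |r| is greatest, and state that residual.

m = 90, r = 2.2

m=10: ŷ = 2 + 0.2·10 = 4; r = 4.1 − 4 = 0.1
m=30: ŷ = 2 + 0.2·30 = 8; r = 8.1 − 8 = 0.1
m=60: ŷ = 2 + 0.2·60 = 14; r = 12.7 − 14 = -1.3
m=80: ŷ = 2 + 0.2·80 = 18; r = 18.7 − 18 = 0.7
m=90: ŷ = 2 + 0.2·90 = 20; r = 22.2 − 20 = 2.2
m=100: ŷ = 2 + 0.2·100 = 22; r = 20.2 − 22 = -1.8
Largest |r| is 2.2 at m = 90, residual 2.2.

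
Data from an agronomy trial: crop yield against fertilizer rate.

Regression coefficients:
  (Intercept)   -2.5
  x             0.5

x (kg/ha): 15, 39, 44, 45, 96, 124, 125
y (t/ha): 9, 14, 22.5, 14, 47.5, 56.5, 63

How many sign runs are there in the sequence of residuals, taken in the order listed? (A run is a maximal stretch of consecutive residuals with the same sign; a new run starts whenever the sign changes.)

x=15: ŷ = -2.5 + 0.5·15 = 5; e = 9 − 5 = 4
x=39: ŷ = -2.5 + 0.5·39 = 17; e = 14 − 17 = -3
x=44: ŷ = -2.5 + 0.5·44 = 19.5; e = 22.5 − 19.5 = 3
x=45: ŷ = -2.5 + 0.5·45 = 20; e = 14 − 20 = -6
x=96: ŷ = -2.5 + 0.5·96 = 45.5; e = 47.5 − 45.5 = 2
x=124: ŷ = -2.5 + 0.5·124 = 59.5; e = 56.5 − 59.5 = -3
x=125: ŷ = -2.5 + 0.5·125 = 60; e = 63 − 60 = 3
Signs: + − + − + − +
Runs: +×1, −×1, +×1, −×1, +×1, −×1, +×1 → 7

7 runs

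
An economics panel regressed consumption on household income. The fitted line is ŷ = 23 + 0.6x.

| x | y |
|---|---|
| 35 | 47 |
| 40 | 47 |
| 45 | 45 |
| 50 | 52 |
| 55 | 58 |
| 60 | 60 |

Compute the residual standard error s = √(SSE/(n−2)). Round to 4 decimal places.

x=35: ŷ = 23 + 0.6·35 = 44; e = 47 − 44 = 3
x=40: ŷ = 23 + 0.6·40 = 47; e = 47 − 47 = 0
x=45: ŷ = 23 + 0.6·45 = 50; e = 45 − 50 = -5
x=50: ŷ = 23 + 0.6·50 = 53; e = 52 − 53 = -1
x=55: ŷ = 23 + 0.6·55 = 56; e = 58 − 56 = 2
x=60: ŷ = 23 + 0.6·60 = 59; e = 60 − 59 = 1
SSE = 9 + 0 + 25 + 1 + 4 + 1 = 40
s = √(40/4) = √10 ≈ 3.1623

s = 3.1623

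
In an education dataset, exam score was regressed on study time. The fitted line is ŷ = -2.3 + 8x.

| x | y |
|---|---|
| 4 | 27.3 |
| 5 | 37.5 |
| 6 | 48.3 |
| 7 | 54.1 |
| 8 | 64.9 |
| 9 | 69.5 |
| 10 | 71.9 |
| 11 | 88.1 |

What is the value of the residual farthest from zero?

x=4: ŷ = -2.3 + 8·4 = 29.7; e = 27.3 − 29.7 = -2.4
x=5: ŷ = -2.3 + 8·5 = 37.7; e = 37.5 − 37.7 = -0.2
x=6: ŷ = -2.3 + 8·6 = 45.7; e = 48.3 − 45.7 = 2.6
x=7: ŷ = -2.3 + 8·7 = 53.7; e = 54.1 − 53.7 = 0.4
x=8: ŷ = -2.3 + 8·8 = 61.7; e = 64.9 − 61.7 = 3.2
x=9: ŷ = -2.3 + 8·9 = 69.7; e = 69.5 − 69.7 = -0.2
x=10: ŷ = -2.3 + 8·10 = 77.7; e = 71.9 − 77.7 = -5.8
x=11: ŷ = -2.3 + 8·11 = 85.7; e = 88.1 − 85.7 = 2.4
Largest |e| is 5.8 at x = 10, residual -5.8.

e = -5.8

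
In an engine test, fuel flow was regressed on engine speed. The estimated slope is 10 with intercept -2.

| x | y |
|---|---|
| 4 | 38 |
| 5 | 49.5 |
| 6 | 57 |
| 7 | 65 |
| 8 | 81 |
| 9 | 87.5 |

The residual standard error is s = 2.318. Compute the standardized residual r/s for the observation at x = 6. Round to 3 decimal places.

-0.431

ŷ = -2 + 10·6 = 58
r = 57 − 58 = -1
r/s = -1 / 2.318 = -0.431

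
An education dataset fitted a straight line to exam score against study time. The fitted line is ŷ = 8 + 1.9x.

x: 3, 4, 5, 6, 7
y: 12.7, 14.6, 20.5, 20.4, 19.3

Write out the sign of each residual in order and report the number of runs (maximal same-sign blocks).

3 runs

x=3: ŷ = 8 + 1.9·3 = 13.7; r = 12.7 − 13.7 = -1
x=4: ŷ = 8 + 1.9·4 = 15.6; r = 14.6 − 15.6 = -1
x=5: ŷ = 8 + 1.9·5 = 17.5; r = 20.5 − 17.5 = 3
x=6: ŷ = 8 + 1.9·6 = 19.4; r = 20.4 − 19.4 = 1
x=7: ŷ = 8 + 1.9·7 = 21.3; r = 19.3 − 21.3 = -2
Signs: − − + + −
Runs: −×2, +×2, −×1 → 3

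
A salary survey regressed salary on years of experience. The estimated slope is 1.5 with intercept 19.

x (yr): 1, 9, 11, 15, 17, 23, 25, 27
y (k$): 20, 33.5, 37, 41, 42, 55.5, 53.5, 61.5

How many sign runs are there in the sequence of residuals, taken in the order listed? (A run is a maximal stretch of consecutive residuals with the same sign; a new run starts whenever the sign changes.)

x=1: ŷ = 19 + 1.5·1 = 20.5; r = 20 − 20.5 = -0.5
x=9: ŷ = 19 + 1.5·9 = 32.5; r = 33.5 − 32.5 = 1
x=11: ŷ = 19 + 1.5·11 = 35.5; r = 37 − 35.5 = 1.5
x=15: ŷ = 19 + 1.5·15 = 41.5; r = 41 − 41.5 = -0.5
x=17: ŷ = 19 + 1.5·17 = 44.5; r = 42 − 44.5 = -2.5
x=23: ŷ = 19 + 1.5·23 = 53.5; r = 55.5 − 53.5 = 2
x=25: ŷ = 19 + 1.5·25 = 56.5; r = 53.5 − 56.5 = -3
x=27: ŷ = 19 + 1.5·27 = 59.5; r = 61.5 − 59.5 = 2
Signs: − + + − − + − +
Runs: −×1, +×2, −×2, +×1, −×1, +×1 → 6

6 runs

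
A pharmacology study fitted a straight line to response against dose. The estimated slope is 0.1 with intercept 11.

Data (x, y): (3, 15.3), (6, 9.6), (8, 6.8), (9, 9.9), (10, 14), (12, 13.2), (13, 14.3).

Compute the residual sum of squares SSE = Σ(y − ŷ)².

x=3: ŷ = 11 + 0.1·3 = 11.3; r = 15.3 − 11.3 = 4
x=6: ŷ = 11 + 0.1·6 = 11.6; r = 9.6 − 11.6 = -2
x=8: ŷ = 11 + 0.1·8 = 11.8; r = 6.8 − 11.8 = -5
x=9: ŷ = 11 + 0.1·9 = 11.9; r = 9.9 − 11.9 = -2
x=10: ŷ = 11 + 0.1·10 = 12; r = 14 − 12 = 2
x=12: ŷ = 11 + 0.1·12 = 12.2; r = 13.2 − 12.2 = 1
x=13: ŷ = 11 + 0.1·13 = 12.3; r = 14.3 − 12.3 = 2
SSE = 16 + 4 + 25 + 4 + 4 + 1 + 4 = 58

SSE = 58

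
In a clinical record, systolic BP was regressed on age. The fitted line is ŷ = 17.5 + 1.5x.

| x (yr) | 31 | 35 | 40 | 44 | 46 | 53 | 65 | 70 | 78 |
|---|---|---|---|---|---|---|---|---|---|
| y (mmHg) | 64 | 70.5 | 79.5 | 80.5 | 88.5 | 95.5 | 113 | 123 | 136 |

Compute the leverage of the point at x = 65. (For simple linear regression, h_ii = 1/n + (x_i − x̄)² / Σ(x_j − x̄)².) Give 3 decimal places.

h = 0.198

x̄ = (31 + 35 + 40 + 44 + 46 + 53 + 65 + 70 + 78)/9 = 51.3333
Σ(x − x̄)² = 413.444 + 266.778 + 128.444 + 53.7778 + 28.4444 + 2.77778 + 186.778 + 348.444 + 711.111 = 2140
h = 1/9 + (13.6667)²/2140 = 0.111111 + 0.0872793 = 0.198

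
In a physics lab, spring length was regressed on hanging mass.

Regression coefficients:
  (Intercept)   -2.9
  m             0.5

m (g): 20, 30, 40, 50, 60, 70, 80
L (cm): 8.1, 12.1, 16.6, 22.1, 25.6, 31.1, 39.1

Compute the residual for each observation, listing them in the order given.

m=20: ŷ = -2.9 + 0.5·20 = 7.1; e = 8.1 − 7.1 = 1
m=30: ŷ = -2.9 + 0.5·30 = 12.1; e = 12.1 − 12.1 = 0
m=40: ŷ = -2.9 + 0.5·40 = 17.1; e = 16.6 − 17.1 = -0.5
m=50: ŷ = -2.9 + 0.5·50 = 22.1; e = 22.1 − 22.1 = 0
m=60: ŷ = -2.9 + 0.5·60 = 27.1; e = 25.6 − 27.1 = -1.5
m=70: ŷ = -2.9 + 0.5·70 = 32.1; e = 31.1 − 32.1 = -1
m=80: ŷ = -2.9 + 0.5·80 = 37.1; e = 39.1 − 37.1 = 2

1, 0, -0.5, 0, -1.5, -1, 2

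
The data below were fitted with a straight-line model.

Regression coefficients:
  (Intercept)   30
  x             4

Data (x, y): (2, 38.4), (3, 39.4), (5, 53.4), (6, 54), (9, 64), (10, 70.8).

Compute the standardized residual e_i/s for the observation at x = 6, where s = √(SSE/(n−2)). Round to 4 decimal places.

x=2: ŷ = 30 + 4·2 = 38; e = 38.4 − 38 = 0.4
x=3: ŷ = 30 + 4·3 = 42; e = 39.4 − 42 = -2.6
x=5: ŷ = 30 + 4·5 = 50; e = 53.4 − 50 = 3.4
x=6: ŷ = 30 + 4·6 = 54; e = 54 − 54 = 0
x=9: ŷ = 30 + 4·9 = 66; e = 64 − 66 = -2
x=10: ŷ = 30 + 4·10 = 70; e = 70.8 − 70 = 0.8
SSE = 0.16 + 6.76 + 11.56 + 0 + 4 + 0.64 = 23.12
s = √(23.12/4) = 2.40416
e/s = 0 / 2.40416 = 0.0000

0.0000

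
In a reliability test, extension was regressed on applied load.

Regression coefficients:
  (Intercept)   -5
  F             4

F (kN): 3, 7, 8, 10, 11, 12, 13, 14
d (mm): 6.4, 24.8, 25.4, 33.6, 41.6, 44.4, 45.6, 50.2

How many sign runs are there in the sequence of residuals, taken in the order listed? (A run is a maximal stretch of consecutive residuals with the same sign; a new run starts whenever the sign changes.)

5 runs

F=3: ŷ = -5 + 4·3 = 7; r = 6.4 − 7 = -0.6
F=7: ŷ = -5 + 4·7 = 23; r = 24.8 − 23 = 1.8
F=8: ŷ = -5 + 4·8 = 27; r = 25.4 − 27 = -1.6
F=10: ŷ = -5 + 4·10 = 35; r = 33.6 − 35 = -1.4
F=11: ŷ = -5 + 4·11 = 39; r = 41.6 − 39 = 2.6
F=12: ŷ = -5 + 4·12 = 43; r = 44.4 − 43 = 1.4
F=13: ŷ = -5 + 4·13 = 47; r = 45.6 − 47 = -1.4
F=14: ŷ = -5 + 4·14 = 51; r = 50.2 − 51 = -0.8
Signs: − + − − + + − −
Runs: −×1, +×1, −×2, +×2, −×2 → 5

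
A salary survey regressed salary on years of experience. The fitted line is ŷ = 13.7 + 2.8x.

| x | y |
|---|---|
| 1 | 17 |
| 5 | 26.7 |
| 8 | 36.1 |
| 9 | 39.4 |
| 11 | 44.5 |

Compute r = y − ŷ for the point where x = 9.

r = 0.5

ŷ = 13.7 + 2.8·9 = 38.9
r = 39.4 − 38.9 = 0.5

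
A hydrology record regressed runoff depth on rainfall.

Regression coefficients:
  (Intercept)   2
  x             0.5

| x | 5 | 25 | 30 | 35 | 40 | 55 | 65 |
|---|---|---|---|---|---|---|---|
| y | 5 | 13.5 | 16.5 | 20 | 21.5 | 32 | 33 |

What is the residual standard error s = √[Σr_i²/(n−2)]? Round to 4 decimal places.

x=5: ŷ = 2 + 0.5·5 = 4.5; r = 5 − 4.5 = 0.5
x=25: ŷ = 2 + 0.5·25 = 14.5; r = 13.5 − 14.5 = -1
x=30: ŷ = 2 + 0.5·30 = 17; r = 16.5 − 17 = -0.5
x=35: ŷ = 2 + 0.5·35 = 19.5; r = 20 − 19.5 = 0.5
x=40: ŷ = 2 + 0.5·40 = 22; r = 21.5 − 22 = -0.5
x=55: ŷ = 2 + 0.5·55 = 29.5; r = 32 − 29.5 = 2.5
x=65: ŷ = 2 + 0.5·65 = 34.5; r = 33 − 34.5 = -1.5
SSE = 0.25 + 1 + 0.25 + 0.25 + 0.25 + 6.25 + 2.25 = 10.5
s = √(10.5/5) = √2.1 ≈ 1.4491

s = 1.4491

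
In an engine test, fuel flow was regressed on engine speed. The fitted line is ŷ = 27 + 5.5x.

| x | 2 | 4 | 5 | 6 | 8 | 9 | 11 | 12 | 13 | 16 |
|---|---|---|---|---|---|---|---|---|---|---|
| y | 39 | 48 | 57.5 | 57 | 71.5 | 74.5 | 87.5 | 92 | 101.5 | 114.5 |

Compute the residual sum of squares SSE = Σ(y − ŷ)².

x=2: ŷ = 27 + 5.5·2 = 38; r = 39 − 38 = 1
x=4: ŷ = 27 + 5.5·4 = 49; r = 48 − 49 = -1
x=5: ŷ = 27 + 5.5·5 = 54.5; r = 57.5 − 54.5 = 3
x=6: ŷ = 27 + 5.5·6 = 60; r = 57 − 60 = -3
x=8: ŷ = 27 + 5.5·8 = 71; r = 71.5 − 71 = 0.5
x=9: ŷ = 27 + 5.5·9 = 76.5; r = 74.5 − 76.5 = -2
x=11: ŷ = 27 + 5.5·11 = 87.5; r = 87.5 − 87.5 = 0
x=12: ŷ = 27 + 5.5·12 = 93; r = 92 − 93 = -1
x=13: ŷ = 27 + 5.5·13 = 98.5; r = 101.5 − 98.5 = 3
x=16: ŷ = 27 + 5.5·16 = 115; r = 114.5 − 115 = -0.5
SSE = 1 + 1 + 9 + 9 + 0.25 + 4 + 0 + 1 + 9 + 0.25 = 34.5

SSE = 34.5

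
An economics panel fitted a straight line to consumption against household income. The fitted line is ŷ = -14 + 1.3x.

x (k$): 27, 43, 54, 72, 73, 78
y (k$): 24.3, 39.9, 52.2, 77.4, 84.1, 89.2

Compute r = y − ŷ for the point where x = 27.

r = 3.2

ŷ = -14 + 1.3·27 = 21.1
r = 24.3 − 21.1 = 3.2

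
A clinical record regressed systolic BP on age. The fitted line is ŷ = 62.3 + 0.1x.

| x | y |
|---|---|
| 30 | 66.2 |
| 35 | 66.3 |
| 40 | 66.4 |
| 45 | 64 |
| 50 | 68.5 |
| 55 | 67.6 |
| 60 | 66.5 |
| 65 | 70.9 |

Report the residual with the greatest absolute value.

x=30: ŷ = 62.3 + 0.1·30 = 65.3; e = 66.2 − 65.3 = 0.9
x=35: ŷ = 62.3 + 0.1·35 = 65.8; e = 66.3 − 65.8 = 0.5
x=40: ŷ = 62.3 + 0.1·40 = 66.3; e = 66.4 − 66.3 = 0.1
x=45: ŷ = 62.3 + 0.1·45 = 66.8; e = 64 − 66.8 = -2.8
x=50: ŷ = 62.3 + 0.1·50 = 67.3; e = 68.5 − 67.3 = 1.2
x=55: ŷ = 62.3 + 0.1·55 = 67.8; e = 67.6 − 67.8 = -0.2
x=60: ŷ = 62.3 + 0.1·60 = 68.3; e = 66.5 − 68.3 = -1.8
x=65: ŷ = 62.3 + 0.1·65 = 68.8; e = 70.9 − 68.8 = 2.1
Largest |e| is 2.8 at x = 45, residual -2.8.

e = -2.8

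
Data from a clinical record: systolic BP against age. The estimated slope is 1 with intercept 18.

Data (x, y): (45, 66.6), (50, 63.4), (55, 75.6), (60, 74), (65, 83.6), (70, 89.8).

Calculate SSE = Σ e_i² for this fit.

x=45: ŷ = 18 + 45 = 63; e = 66.6 − 63 = 3.6
x=50: ŷ = 18 + 50 = 68; e = 63.4 − 68 = -4.6
x=55: ŷ = 18 + 55 = 73; e = 75.6 − 73 = 2.6
x=60: ŷ = 18 + 60 = 78; e = 74 − 78 = -4
x=65: ŷ = 18 + 65 = 83; e = 83.6 − 83 = 0.6
x=70: ŷ = 18 + 70 = 88; e = 89.8 − 88 = 1.8
SSE = 12.96 + 21.16 + 6.76 + 16 + 0.36 + 3.24 = 60.48

SSE = 60.48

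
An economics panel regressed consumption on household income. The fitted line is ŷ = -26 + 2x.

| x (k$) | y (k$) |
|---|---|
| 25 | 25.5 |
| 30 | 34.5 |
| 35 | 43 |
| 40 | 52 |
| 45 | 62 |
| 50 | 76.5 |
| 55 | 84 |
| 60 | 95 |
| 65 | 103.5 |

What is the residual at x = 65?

ŷ = -26 + 2·65 = 104
r = 103.5 − 104 = -0.5

r = -0.5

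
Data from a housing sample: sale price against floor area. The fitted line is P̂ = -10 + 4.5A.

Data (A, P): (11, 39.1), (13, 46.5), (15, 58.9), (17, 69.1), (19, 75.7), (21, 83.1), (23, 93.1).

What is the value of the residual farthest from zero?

A=11: P̂ = -10 + 4.5·11 = 39.5; r = 39.1 − 39.5 = -0.4
A=13: P̂ = -10 + 4.5·13 = 48.5; r = 46.5 − 48.5 = -2
A=15: P̂ = -10 + 4.5·15 = 57.5; r = 58.9 − 57.5 = 1.4
A=17: P̂ = -10 + 4.5·17 = 66.5; r = 69.1 − 66.5 = 2.6
A=19: P̂ = -10 + 4.5·19 = 75.5; r = 75.7 − 75.5 = 0.2
A=21: P̂ = -10 + 4.5·21 = 84.5; r = 83.1 − 84.5 = -1.4
A=23: P̂ = -10 + 4.5·23 = 93.5; r = 93.1 − 93.5 = -0.4
Largest |r| is 2.6 at A = 17, residual 2.6.

r = 2.6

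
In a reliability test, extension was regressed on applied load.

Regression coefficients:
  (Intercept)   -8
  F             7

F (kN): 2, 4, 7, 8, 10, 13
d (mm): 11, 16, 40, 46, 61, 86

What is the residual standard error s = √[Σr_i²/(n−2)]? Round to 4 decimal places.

F=2: d̂ = -8 + 7·2 = 6; r = 11 − 6 = 5
F=4: d̂ = -8 + 7·4 = 20; r = 16 − 20 = -4
F=7: d̂ = -8 + 7·7 = 41; r = 40 − 41 = -1
F=8: d̂ = -8 + 7·8 = 48; r = 46 − 48 = -2
F=10: d̂ = -8 + 7·10 = 62; r = 61 − 62 = -1
F=13: d̂ = -8 + 7·13 = 83; r = 86 − 83 = 3
SSE = 25 + 16 + 1 + 4 + 1 + 9 = 56
s = √(56/4) = √14 ≈ 3.7417

s = 3.7417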